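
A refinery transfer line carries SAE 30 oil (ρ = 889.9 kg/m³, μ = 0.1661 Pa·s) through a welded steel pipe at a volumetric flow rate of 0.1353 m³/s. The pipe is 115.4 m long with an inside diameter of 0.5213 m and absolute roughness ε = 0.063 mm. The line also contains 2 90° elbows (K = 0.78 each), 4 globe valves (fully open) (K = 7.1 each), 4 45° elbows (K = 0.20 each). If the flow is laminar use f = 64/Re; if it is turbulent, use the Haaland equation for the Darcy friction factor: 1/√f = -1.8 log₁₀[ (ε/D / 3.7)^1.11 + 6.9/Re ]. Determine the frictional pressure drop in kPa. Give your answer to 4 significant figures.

ΔP ≈ 6.931 kPa

Cross-sectional area A = πD²/4 = π(0.5213)²/4 = 0.2134 m²; mean velocity V = Q/A = 0.1353/0.2134 = 0.6339 m/s.
Reynolds number Re = ρVD/μ = 889.9 · 0.6339 · 0.5213 / 0.166 = 1770.
Re < 2300 → laminar flow, so f = 64/Re = 64/1770 = 0.03615 (the turbulent correlation is not needed).
Total minor-loss coefficient ΣK = 2·0.78 + 4·7.1 + 4·0.2 = 30.8.
ΔP = [f·L/D + ΣK]·(ρV²/2) = [0.03615·115.4/0.5213 + 30.8]·(889.9·0.6339²/2) = [8.002 + 30.8]·178.8 = 6931 Pa.
ΔP = 6931 Pa = 6.931 kPa.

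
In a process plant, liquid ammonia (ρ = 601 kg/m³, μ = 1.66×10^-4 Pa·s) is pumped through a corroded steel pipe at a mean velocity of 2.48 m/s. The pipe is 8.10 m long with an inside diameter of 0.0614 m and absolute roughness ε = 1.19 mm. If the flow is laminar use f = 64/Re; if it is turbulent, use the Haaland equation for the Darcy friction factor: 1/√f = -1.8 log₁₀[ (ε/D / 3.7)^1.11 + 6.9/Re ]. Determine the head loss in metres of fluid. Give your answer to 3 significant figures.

h_f ≈ 1.99 m

Reynolds number Re = ρVD/μ = 601 · 2.48 · 0.0614 / 0.000166 = 5.513e+05.
Re > 4000 → turbulent. Relative roughness ε/D = 0.00119/0.0614 = 0.0194. Haaland: 1/√f = -1.8 log₁₀[(0.0194/3.7)^1.11 + 6.9/5.513e+05] = -1.8 log₁₀[0.00294 + 1.25e-05] = 4.554, so f = 0.04822.
Darcy-Weisbach: ΔP = f(L/D)(ρV²/2) = 0.04822·(8.1/0.0614)·(601·2.48²/2) = 0.04822·131.9·1848 = 1.176e+04 Pa.
Head loss h_f = ΔP/(ρg) = 1.176e+04/(601·9.81) = 1.99 m.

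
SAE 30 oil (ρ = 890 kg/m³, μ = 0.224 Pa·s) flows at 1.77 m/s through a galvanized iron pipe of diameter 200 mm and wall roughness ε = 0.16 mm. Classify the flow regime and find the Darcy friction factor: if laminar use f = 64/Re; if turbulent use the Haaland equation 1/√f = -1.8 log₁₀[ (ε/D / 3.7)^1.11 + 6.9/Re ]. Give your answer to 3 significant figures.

Re = ρVD/μ = 890·1.77·0.2/0.224 = 1407.
Re < 2300 → laminar, so f = 64/Re = 0.0455 (roughness is irrelevant in laminar flow).

f ≈ 0.0455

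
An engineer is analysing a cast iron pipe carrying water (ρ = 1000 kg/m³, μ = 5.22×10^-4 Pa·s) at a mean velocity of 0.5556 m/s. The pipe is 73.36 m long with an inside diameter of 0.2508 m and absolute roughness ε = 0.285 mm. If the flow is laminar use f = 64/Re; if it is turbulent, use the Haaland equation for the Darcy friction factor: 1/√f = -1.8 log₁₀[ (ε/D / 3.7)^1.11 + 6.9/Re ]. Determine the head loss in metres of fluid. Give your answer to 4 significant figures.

h_f ≈ 0.09743 m

Reynolds number Re = ρVD/μ = 1000 · 0.5556 · 0.2508 / 0.000522 = 2.669e+05.
Re > 4000 → turbulent. Relative roughness ε/D = 0.000285/0.2508 = 0.00114. Haaland: 1/√f = -1.8 log₁₀[(0.00114/3.7)^1.11 + 6.9/2.669e+05] = -1.8 log₁₀[0.000126 + 2.58e-05] = 6.873, so f = 0.02117.
Darcy-Weisbach: ΔP = f(L/D)(ρV²/2) = 0.02117·(73.36/0.2508)·(1000·0.5556²/2) = 0.02117·292.5·154.3 = 955.8 Pa.
Head loss h_f = ΔP/(ρg) = 955.8/(1000·9.81) = 0.09743 m.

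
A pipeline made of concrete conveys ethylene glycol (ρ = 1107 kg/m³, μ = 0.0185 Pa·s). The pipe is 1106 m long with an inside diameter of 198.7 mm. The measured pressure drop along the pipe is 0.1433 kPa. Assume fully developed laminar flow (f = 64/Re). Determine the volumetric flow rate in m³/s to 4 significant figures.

For laminar flow, f = 64/Re with Re = ρVD/μ, so Darcy-Weisbach reduces to ΔP = 32μLV/D². Solving for V: V = ΔP·D²/(32μL) = 143.3·(0.1987)²/(32·0.0185·1106) = 0.008641 m/s.
Check: Re = ρVD/μ = 1107·0.008641·0.1987/0.0185 = 102.7 < 2300, so the laminar assumption holds.
Q = V·A = 0.008641·(π/4·0.1987²) = 0.0002679 m³/s = 2.679×10^-4 m³/s.

Q ≈ 2.679×10^-4 m³/s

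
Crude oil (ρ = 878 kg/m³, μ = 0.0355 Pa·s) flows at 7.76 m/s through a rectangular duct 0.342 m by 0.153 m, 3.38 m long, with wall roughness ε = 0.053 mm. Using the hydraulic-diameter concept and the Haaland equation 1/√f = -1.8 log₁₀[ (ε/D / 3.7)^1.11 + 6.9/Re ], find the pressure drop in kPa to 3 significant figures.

Hydraulic diameter D_h = 4A/P = 4·(0.342·0.153)/(2·(0.342+0.153)) = 0.2093/0.99 = 0.2114 m.
Re = ρVD_h/μ = 878·7.76·0.2114/0.0355 = 4.058e+04.
ε/D_h = 5.3e-05/0.2114 = 0.000251; Haaland gives 1/√f = -1.8 log₁₀[2.36e-05+0.00017] = 6.683, so f = 0.02239.
ΔP = f(L/D_h)(ρV²/2) = 0.02239·3.38/0.2114·2.644e+04 = 9461 Pa.
ΔP = 9.46 kPa.

ΔP ≈ 9.46 kPa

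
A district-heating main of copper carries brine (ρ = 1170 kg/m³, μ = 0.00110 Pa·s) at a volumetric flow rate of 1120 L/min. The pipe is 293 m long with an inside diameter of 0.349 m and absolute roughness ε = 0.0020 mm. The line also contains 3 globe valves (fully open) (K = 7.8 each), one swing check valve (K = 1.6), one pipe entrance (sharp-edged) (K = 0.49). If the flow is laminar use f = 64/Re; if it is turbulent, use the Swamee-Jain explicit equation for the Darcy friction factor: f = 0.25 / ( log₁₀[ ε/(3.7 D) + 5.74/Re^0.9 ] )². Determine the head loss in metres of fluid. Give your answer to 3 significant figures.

Q = 1120 L/min = 1120/60000 = 0.01867 m³/s.
Cross-sectional area A = πD²/4 = π(0.349)²/4 = 0.09566 m²; mean velocity V = Q/A = 0.01867/0.09566 = 0.1951 m/s.
Reynolds number Re = ρVD/μ = 1170 · 0.1951 · 0.349 / 0.0011 = 7.243e+04.
Re > 4000 → turbulent. Relative roughness ε/D = 2e-06/0.349 = 5.73e-06. Swamee-Jain: f = 0.25/(log₁₀[5.73e-06/3.7 + 5.74/7.243e+04^0.9])² = 0.25/(log₁₀[1.55e-06 + 0.000243])² = 0.25/(-3.612)² = 0.01916.
Total minor-loss coefficient ΣK = 3·7.8 + 1·1.6 + 1·0.49 = 25.5.
ΔP = [f·L/D + ΣK]·(ρV²/2) = [0.01916·293/0.349 + 25.5]·(1170·0.1951²/2) = [16.08 + 25.5]·22.27 = 926.1 Pa.
Head loss h_f = ΔP/(ρg) = 926.1/(1170·9.81) = 0.0807 m.

h_f ≈ 0.0807 m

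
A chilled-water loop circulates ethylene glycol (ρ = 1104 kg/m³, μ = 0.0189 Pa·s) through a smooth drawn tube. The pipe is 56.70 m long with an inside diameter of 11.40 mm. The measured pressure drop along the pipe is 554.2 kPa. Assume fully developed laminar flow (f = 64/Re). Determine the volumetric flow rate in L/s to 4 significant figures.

For laminar flow, f = 64/Re with Re = ρVD/μ, so Darcy-Weisbach reduces to ΔP = 32μLV/D². Solving for V: V = ΔP·D²/(32μL) = 5.542e+05·(0.0114)²/(32·0.0189·56.7) = 2.1 m/s.
Check: Re = ρVD/μ = 1104·2.1·0.0114/0.0189 = 1399 < 2300, so the laminar assumption holds.
Q = V·A = 2.1·(π/4·0.0114²) = 0.0002144 m³/s = 0.2144 L/s.

Q ≈ 0.2144 L/s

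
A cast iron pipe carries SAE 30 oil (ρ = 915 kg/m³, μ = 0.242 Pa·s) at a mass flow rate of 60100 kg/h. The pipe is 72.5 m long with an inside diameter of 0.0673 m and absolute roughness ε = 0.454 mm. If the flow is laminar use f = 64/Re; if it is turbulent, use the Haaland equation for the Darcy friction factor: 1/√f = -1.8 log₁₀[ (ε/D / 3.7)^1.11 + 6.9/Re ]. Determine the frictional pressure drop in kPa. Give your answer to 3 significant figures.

ṁ = 60100 kg/h = 60100/3600 = 16.69 kg/s.
A = πD²/4 = π(0.0673)²/4 = 0.003557 m²; mean velocity V = ṁ/(ρA) = 16.69/(915 · 0.003557) = 5.129 m/s.
Reynolds number Re = ρVD/μ = 915 · 5.129 · 0.0673 / 0.242 = 1305.
Re < 2300 → laminar flow, so f = 64/Re = 64/1305 = 0.04904 (the turbulent correlation is not needed).
Darcy-Weisbach: ΔP = f(L/D)(ρV²/2) = 0.04904·(72.5/0.0673)·(915·5.129²/2) = 0.04904·1077·1.204e+04 = 6.358e+05 Pa.
ΔP = 6.358e+05 Pa = 636 kPa.

ΔP ≈ 636 kPa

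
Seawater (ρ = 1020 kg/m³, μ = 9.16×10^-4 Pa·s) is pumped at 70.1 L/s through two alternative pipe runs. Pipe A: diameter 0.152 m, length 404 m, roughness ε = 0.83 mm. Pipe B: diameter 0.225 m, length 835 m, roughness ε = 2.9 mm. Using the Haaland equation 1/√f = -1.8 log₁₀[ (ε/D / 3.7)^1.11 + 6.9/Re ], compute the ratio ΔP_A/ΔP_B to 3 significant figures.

ΔP_A/ΔP_B ≈ 2.60

Pipe A: V = Q/A = 0.0701/0.01815 = 3.863 m/s; Re = 6.539e+05; ε/D = 0.00546; Haaland → f = 0.03138; ΔP_A = f(L/D)(ρV²/2) = 6.349e+05 Pa.
Pipe B: V = Q/A = 0.0701/0.03976 = 1.763 m/s; Re = 4.417e+05; ε/D = 0.0129; Haaland → f = 0.04157; ΔP_B = f(L/D)(ρV²/2) = 2.446e+05 Pa.
ΔP_A/ΔP_B = 6.349e+05/2.446e+05 = 2.60.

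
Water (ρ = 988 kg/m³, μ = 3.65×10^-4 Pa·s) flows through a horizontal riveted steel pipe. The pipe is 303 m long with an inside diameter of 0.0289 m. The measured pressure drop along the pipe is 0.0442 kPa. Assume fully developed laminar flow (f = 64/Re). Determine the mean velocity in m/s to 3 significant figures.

For laminar flow, f = 64/Re with Re = ρVD/μ, so Darcy-Weisbach reduces to ΔP = 32μLV/D². Solving for V: V = ΔP·D²/(32μL) = 44.2·(0.0289)²/(32·0.000365·303) = 0.01043 m/s.
Check: Re = ρVD/μ = 988·0.01043·0.0289/0.000365 = 816 < 2300, so the laminar assumption holds.

V ≈ 0.0104 m/s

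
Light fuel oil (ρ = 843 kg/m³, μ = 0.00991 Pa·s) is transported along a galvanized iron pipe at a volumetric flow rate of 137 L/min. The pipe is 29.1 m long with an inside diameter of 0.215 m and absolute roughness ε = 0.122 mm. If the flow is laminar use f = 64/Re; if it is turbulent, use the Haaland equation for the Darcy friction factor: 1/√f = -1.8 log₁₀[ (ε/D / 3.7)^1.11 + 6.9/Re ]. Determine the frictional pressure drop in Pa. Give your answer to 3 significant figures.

Q = 137 L/min = 137/60000 = 0.002283 m³/s.
Cross-sectional area A = πD²/4 = π(0.215)²/4 = 0.03631 m²; mean velocity V = Q/A = 0.002283/0.03631 = 0.06289 m/s.
Reynolds number Re = ρVD/μ = 843 · 0.06289 · 0.215 / 0.00991 = 1150.
Re < 2300 → laminar flow, so f = 64/Re = 64/1150 = 0.05564 (the turbulent correlation is not needed).
Darcy-Weisbach: ΔP = f(L/D)(ρV²/2) = 0.05564·(29.1/0.215)·(843·0.06289²/2) = 0.05564·135.3·1.667 = 12.56 Pa.

ΔP ≈ 12.6 Pa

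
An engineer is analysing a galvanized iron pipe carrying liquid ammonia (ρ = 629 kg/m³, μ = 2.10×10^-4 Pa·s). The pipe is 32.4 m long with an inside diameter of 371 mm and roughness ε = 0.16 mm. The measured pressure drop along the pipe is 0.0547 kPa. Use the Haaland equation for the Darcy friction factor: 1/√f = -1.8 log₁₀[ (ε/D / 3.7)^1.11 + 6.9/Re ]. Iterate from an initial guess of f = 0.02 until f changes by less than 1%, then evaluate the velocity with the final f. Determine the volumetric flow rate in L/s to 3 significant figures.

Rearranging Darcy-Weisbach: V = √(2·ΔP·D/(f·L·ρ)). With ε/D = 0.00016/0.371 = 0.000431, iterate starting from f = 0.02:
  f = 0.02 → V = √(2·54.7·0.371/(0.02·32.4·629)) = 0.3156 m/s; Re = ρVD/μ = 3.507e+05; f → 0.01747
  f = 0.01747 → V = 0.3376 m/s; Re = 3.751e+05; f → 0.0174
Converged (Δf/f < 1%). With the final f = 0.0174: V = √(2·54.7·0.371/(0.0174·32.4·629)) = 0.3383 m/s.
Q = V·A = 0.3383·(π/4·0.371²) = 0.03657 m³/s = 36.6 L/s.

Q ≈ 36.6 L/s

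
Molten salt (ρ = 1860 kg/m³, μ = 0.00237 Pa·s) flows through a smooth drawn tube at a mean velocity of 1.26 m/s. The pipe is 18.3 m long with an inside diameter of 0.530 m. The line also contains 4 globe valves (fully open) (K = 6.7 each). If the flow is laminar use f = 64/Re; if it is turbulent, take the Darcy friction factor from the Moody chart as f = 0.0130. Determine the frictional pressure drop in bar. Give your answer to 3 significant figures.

Reynolds number Re = ρVD/μ = 1860 · 1.26 · 0.53 / 0.00237 = 5.241e+05.
Re > 4000 → turbulent; use the Moody-chart value f = 0.0130.
Total minor-loss coefficient ΣK = 4·6.7 = 26.8.
ΔP = [f·L/D + ΣK]·(ρV²/2) = [0.013·18.3/0.53 + 26.8]·(1860·1.26²/2) = [0.4489 + 26.8]·1476 = 4.023e+04 Pa.
ΔP = 4.023e+04 Pa = 0.402 bar.

ΔP ≈ 0.402 bar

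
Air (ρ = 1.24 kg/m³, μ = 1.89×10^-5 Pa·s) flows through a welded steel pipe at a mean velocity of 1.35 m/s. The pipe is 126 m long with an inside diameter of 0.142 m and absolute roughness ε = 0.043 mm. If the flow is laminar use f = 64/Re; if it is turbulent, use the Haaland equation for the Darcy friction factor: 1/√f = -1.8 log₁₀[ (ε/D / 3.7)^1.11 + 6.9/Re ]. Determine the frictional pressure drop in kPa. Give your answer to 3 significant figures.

Reynolds number Re = ρVD/μ = 1.24 · 1.35 · 0.142 / 1.89e-05 = 1.258e+04.
Re > 4000 → turbulent. Relative roughness ε/D = 4.3e-05/0.142 = 0.000303. Haaland: 1/√f = -1.8 log₁₀[(0.000303/3.7)^1.11 + 6.9/1.258e+04] = -1.8 log₁₀[2.91e-05 + 0.000549] = 5.829, so f = 0.02943.
Darcy-Weisbach: ΔP = f(L/D)(ρV²/2) = 0.02943·(126/0.142)·(1.24·1.35²/2) = 0.02943·887.3·1.13 = 29.51 Pa.
ΔP = 29.51 Pa = 0.0295 kPa.

ΔP ≈ 0.0295 kPa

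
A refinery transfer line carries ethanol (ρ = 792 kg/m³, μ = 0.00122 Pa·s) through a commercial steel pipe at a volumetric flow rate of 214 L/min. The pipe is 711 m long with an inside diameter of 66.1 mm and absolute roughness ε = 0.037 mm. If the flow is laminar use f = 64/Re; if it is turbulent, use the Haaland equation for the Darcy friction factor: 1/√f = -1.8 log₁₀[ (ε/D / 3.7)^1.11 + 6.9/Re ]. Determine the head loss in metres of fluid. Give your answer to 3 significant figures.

Q = 214 L/min = 214/60000 = 0.003567 m³/s.
Cross-sectional area A = πD²/4 = π(0.0661)²/4 = 0.003432 m²; mean velocity V = Q/A = 0.003567/0.003432 = 1.039 m/s.
Reynolds number Re = ρVD/μ = 792 · 1.039 · 0.0661 / 0.00122 = 4.46e+04.
Re > 4000 → turbulent. Relative roughness ε/D = 3.7e-05/0.0661 = 0.00056. Haaland: 1/√f = -1.8 log₁₀[(0.00056/3.7)^1.11 + 6.9/4.46e+04] = -1.8 log₁₀[5.75e-05 + 0.000155] = 6.612, so f = 0.02287.
Darcy-Weisbach: ΔP = f(L/D)(ρV²/2) = 0.02287·(711/0.0661)·(792·1.039²/2) = 0.02287·1.076e+04·427.8 = 1.053e+05 Pa.
Head loss h_f = ΔP/(ρg) = 1.053e+05/(792·9.81) = 13.5 m.

h_f ≈ 13.5 m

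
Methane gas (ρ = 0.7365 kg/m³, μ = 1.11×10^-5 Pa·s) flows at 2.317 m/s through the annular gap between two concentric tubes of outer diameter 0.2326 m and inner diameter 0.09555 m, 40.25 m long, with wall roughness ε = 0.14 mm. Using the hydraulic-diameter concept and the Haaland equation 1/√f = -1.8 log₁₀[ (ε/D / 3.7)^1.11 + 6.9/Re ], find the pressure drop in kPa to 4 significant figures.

ΔP ≈ 0.01590 kPa

Hydraulic diameter D_h = 4A/P = D_o - D_i = 0.2326 - 0.09555 = 0.1371 m.
Re = ρVD_h/μ = 0.7365·2.317·0.1371/1.11e-05 = 2.107e+04.
ε/D_h = 0.00014/0.1371 = 0.00102; Haaland gives 1/√f = -1.8 log₁₀[0.000112+0.000327] = 6.043, so f = 0.02739.
ΔP = f(L/D_h)(ρV²/2) = 0.02739·40.25/0.1371·1.977 = 15.9 Pa.
ΔP = 0.01590 kPa.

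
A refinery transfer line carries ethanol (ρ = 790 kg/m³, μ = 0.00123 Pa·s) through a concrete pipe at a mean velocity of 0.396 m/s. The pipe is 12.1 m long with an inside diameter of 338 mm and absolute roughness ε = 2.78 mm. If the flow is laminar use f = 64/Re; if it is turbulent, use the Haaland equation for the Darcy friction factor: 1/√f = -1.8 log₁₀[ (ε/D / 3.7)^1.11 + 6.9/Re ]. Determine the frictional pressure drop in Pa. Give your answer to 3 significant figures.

ΔP ≈ 80.5 Pa

Reynolds number Re = ρVD/μ = 790 · 0.396 · 0.338 / 0.00123 = 8.597e+04.
Re > 4000 → turbulent. Relative roughness ε/D = 0.00278/0.338 = 0.00822. Haaland: 1/√f = -1.8 log₁₀[(0.00822/3.7)^1.11 + 6.9/8.597e+04] = -1.8 log₁₀[0.00114 + 8.03e-05] = 5.247, so f = 0.03632.
Darcy-Weisbach: ΔP = f(L/D)(ρV²/2) = 0.03632·(12.1/0.338)·(790·0.396²/2) = 0.03632·35.8·61.94 = 80.53 Pa.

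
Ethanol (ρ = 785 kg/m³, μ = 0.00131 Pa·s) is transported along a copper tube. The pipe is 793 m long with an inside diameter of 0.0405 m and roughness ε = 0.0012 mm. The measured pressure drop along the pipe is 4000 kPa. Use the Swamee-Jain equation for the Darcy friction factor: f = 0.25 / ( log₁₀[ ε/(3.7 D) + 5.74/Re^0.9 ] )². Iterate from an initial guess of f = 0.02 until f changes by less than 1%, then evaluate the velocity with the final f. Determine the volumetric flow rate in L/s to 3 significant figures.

Rearranging Darcy-Weisbach: V = √(2·ΔP·D/(f·L·ρ)). With ε/D = 1.2e-06/0.0405 = 2.96e-05, iterate starting from f = 0.02:
  f = 0.02 → V = √(2·4e+06·0.0405/(0.02·793·785)) = 5.101 m/s; Re = ρVD/μ = 1.238e+05; f → 0.0173
  f = 0.0173 → V = 5.486 m/s; Re = 1.331e+05; f → 0.01705
  f = 0.01705 → V = 5.525 m/s; Re = 1.341e+05; f → 0.01703
Converged (Δf/f < 1%). With the final f = 0.01703: V = √(2·4e+06·0.0405/(0.01703·793·785)) = 5.528 m/s.
Q = V·A = 5.528·(π/4·0.0405²) = 0.007122 m³/s = 7.12 L/s.

Q ≈ 7.12 L/s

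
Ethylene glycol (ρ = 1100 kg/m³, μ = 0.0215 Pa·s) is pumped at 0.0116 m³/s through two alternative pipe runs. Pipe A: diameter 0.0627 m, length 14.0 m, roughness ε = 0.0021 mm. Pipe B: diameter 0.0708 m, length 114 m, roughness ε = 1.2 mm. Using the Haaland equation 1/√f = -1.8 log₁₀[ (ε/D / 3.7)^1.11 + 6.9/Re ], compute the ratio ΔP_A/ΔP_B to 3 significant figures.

ΔP_A/ΔP_B ≈ 0.134

Pipe A: V = Q/A = 0.0116/0.003088 = 3.757 m/s; Re = 1.205e+04; ε/D = 3.35e-05; Haaland → f = 0.0294; ΔP_A = f(L/D)(ρV²/2) = 5.095e+04 Pa.
Pipe B: V = Q/A = 0.0116/0.003937 = 2.946 m/s; Re = 1.067e+04; ε/D = 0.0169; Haaland → f = 0.04948; ΔP_B = f(L/D)(ρV²/2) = 3.804e+05 Pa.
ΔP_A/ΔP_B = 5.095e+04/3.804e+05 = 0.134.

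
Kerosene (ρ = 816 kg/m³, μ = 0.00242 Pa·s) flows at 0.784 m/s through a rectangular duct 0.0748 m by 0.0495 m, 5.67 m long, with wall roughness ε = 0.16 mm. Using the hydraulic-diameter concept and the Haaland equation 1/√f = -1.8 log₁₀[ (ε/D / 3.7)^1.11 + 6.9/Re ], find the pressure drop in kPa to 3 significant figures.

Hydraulic diameter D_h = 4A/P = 4·(0.0748·0.0495)/(2·(0.0748+0.0495)) = 0.01481/0.2486 = 0.05958 m.
Re = ρVD_h/μ = 816·0.784·0.05958/0.00242 = 1.575e+04.
ε/D_h = 0.00016/0.05958 = 0.00269; Haaland gives 1/√f = -1.8 log₁₀[0.000328+0.000438] = 5.609, so f = 0.03179.
ΔP = f(L/D_h)(ρV²/2) = 0.03179·5.67/0.05958·250.8 = 758.8 Pa.
ΔP = 0.759 kPa.

ΔP ≈ 0.759 kPa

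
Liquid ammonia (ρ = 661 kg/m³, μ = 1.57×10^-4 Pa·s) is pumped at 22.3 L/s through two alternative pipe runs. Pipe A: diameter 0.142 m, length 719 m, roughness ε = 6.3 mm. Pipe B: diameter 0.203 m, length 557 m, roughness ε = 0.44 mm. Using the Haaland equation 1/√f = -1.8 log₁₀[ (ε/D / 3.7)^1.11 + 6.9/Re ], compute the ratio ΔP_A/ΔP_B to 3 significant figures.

ΔP_A/ΔP_B ≈ 21.6

Pipe A: V = Q/A = 0.0223/0.01584 = 1.408 m/s; Re = 8.418e+05; ε/D = 0.0444; Haaland → f = 0.0679; ΔP_A = f(L/D)(ρV²/2) = 2.253e+05 Pa.
Pipe B: V = Q/A = 0.0223/0.03237 = 0.689 m/s; Re = 5.889e+05; ε/D = 0.00217; Haaland → f = 0.02424; ΔP_B = f(L/D)(ρV²/2) = 1.043e+04 Pa.
ΔP_A/ΔP_B = 2.253e+05/1.043e+04 = 21.6.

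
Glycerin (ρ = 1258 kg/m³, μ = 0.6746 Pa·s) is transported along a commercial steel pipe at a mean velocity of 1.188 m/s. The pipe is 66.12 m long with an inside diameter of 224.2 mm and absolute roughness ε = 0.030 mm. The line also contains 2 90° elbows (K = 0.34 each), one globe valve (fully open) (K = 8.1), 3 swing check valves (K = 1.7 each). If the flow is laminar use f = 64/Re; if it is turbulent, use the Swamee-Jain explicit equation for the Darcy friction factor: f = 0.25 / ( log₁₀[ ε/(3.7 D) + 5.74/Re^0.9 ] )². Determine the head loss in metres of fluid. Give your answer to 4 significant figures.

Reynolds number Re = ρVD/μ = 1258 · 1.188 · 0.2242 / 0.675 = 496.7.
Re < 2300 → laminar flow, so f = 64/Re = 64/496.7 = 0.1289 (the turbulent correlation is not needed).
Total minor-loss coefficient ΣK = 2·0.34 + 1·8.1 + 3·1.7 = 13.9.
ΔP = [f·L/D + ΣK]·(ρV²/2) = [0.1289·66.12/0.2242 + 13.9]·(1258·1.188²/2) = [38 + 13.9]·887.7 = 4.606e+04 Pa.
Head loss h_f = ΔP/(ρg) = 4.606e+04/(1258·9.81) = 3.732 m.

h_f ≈ 3.732 m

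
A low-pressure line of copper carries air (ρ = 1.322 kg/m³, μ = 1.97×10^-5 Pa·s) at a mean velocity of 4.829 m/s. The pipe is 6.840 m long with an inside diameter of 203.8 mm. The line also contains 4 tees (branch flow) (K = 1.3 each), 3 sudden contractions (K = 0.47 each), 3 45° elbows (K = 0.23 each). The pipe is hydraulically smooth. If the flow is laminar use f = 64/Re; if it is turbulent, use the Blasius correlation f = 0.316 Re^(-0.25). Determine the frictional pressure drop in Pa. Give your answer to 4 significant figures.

ΔP ≈ 122.7 Pa

Reynolds number Re = ρVD/μ = 1.322 · 4.829 · 0.2038 / 1.97e-05 = 6.604e+04.
Re > 4000 → turbulent. Smooth-pipe (Blasius): f = 0.316 Re^(-0.25) = 0.316/(6.604e+04)^0.25 = 0.01971.
Total minor-loss coefficient ΣK = 4·1.3 + 3·0.47 + 3·0.23 = 7.3.
ΔP = [f·L/D + ΣK]·(ρV²/2) = [0.01971·6.84/0.2038 + 7.3]·(1.322·4.829²/2) = [0.6616 + 7.3]·15.41 = 122.7 Pa.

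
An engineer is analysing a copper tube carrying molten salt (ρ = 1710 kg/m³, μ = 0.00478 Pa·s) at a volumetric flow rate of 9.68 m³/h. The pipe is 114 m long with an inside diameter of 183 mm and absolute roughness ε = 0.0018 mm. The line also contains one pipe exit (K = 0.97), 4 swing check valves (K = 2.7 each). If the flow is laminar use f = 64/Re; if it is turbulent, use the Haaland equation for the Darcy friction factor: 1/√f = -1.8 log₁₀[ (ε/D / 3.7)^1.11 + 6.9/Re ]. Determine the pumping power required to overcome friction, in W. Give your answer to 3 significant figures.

Q = 9.68 m³/h = 9.68/3600 = 0.002689 m³/s.
Cross-sectional area A = πD²/4 = π(0.183)²/4 = 0.0263 m²; mean velocity V = Q/A = 0.002689/0.0263 = 0.1022 m/s.
Reynolds number Re = ρVD/μ = 1710 · 0.1022 · 0.183 / 0.00478 = 6693.
Re > 4000 → turbulent. Relative roughness ε/D = 1.8e-06/0.183 = 9.84e-06. Haaland: 1/√f = -1.8 log₁₀[(9.84e-06/3.7)^1.11 + 6.9/6693] = -1.8 log₁₀[6.48e-07 + 0.00103] = 5.376, so f = 0.0346.
Total minor-loss coefficient ΣK = 1·0.97 + 4·2.7 = 11.8.
ΔP = [f·L/D + ΣK]·(ρV²/2) = [0.0346·114/0.183 + 11.8]·(1710·0.1022²/2) = [21.56 + 11.8]·8.936 = 297.8 Pa.
Pumping power P = QΔP = 0.002689·297.8 = 0.8008 W = 0.801 W.

P ≈ 0.801 W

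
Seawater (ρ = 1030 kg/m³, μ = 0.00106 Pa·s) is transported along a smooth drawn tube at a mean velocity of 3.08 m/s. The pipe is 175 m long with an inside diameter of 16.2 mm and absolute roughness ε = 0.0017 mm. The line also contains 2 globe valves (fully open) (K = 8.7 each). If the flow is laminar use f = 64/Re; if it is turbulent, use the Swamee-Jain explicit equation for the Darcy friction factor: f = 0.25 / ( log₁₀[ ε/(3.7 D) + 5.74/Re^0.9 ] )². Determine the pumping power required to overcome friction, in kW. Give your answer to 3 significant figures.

P ≈ 0.768 kW

Reynolds number Re = ρVD/μ = 1030 · 3.08 · 0.0162 / 0.00106 = 4.848e+04.
Re > 4000 → turbulent. Relative roughness ε/D = 1.7e-06/0.0162 = 0.000105. Swamee-Jain: f = 0.25/(log₁₀[0.000105/3.7 + 5.74/4.848e+04^0.9])² = 0.25/(log₁₀[2.84e-05 + 0.000348])² = 0.25/(-3.424)² = 0.02132.
Total minor-loss coefficient ΣK = 2·8.7 = 17.4.
ΔP = [f·L/D + ΣK]·(ρV²/2) = [0.02132·175/0.0162 + 17.4]·(1030·3.08²/2) = [230.3 + 17.4]·4885 = 1.21e+06 Pa.
Q = V·A = 3.08·0.0002061 = 0.0006348 m³/s.
Pumping power P = QΔP = 0.0006348·1.21e+06 = 768.4 W = 0.768 kW.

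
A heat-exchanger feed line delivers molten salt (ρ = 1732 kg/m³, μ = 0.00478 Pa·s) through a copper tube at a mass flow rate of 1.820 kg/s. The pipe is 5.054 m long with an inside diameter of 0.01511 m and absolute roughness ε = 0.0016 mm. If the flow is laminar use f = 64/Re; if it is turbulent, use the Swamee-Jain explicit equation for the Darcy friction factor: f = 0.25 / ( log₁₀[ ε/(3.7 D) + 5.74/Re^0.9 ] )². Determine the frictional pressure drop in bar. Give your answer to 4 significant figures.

ΔP ≈ 2.322 bar

A = πD²/4 = π(0.01511)²/4 = 0.0001793 m²; mean velocity V = ṁ/(ρA) = 1.82/(1732 · 0.0001793) = 5.86 m/s.
Reynolds number Re = ρVD/μ = 1732 · 5.86 · 0.01511 / 0.00478 = 3.208e+04.
Re > 4000 → turbulent. Relative roughness ε/D = 1.6e-06/0.01511 = 0.000106. Swamee-Jain: f = 0.25/(log₁₀[0.000106/3.7 + 5.74/3.208e+04^0.9])² = 0.25/(log₁₀[2.86e-05 + 0.000505])² = 0.25/(-3.273)² = 0.02334.
Darcy-Weisbach: ΔP = f(L/D)(ρV²/2) = 0.02334·(5.054/0.01511)·(1732·5.86²/2) = 0.02334·334.5·2.974e+04 = 2.322e+05 Pa.
ΔP = 2.322e+05 Pa = 2.322 bar.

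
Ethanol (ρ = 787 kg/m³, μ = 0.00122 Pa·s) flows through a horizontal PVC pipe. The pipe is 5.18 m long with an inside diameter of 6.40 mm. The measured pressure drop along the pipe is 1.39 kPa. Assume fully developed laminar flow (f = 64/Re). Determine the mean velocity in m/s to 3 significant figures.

V ≈ 0.282 m/s

For laminar flow, f = 64/Re with Re = ρVD/μ, so Darcy-Weisbach reduces to ΔP = 32μLV/D². Solving for V: V = ΔP·D²/(32μL) = 1390·(0.0064)²/(32·0.00122·5.18) = 0.2815 m/s.
Check: Re = ρVD/μ = 787·0.2815·0.0064/0.00122 = 1162 < 2300, so the laminar assumption holds.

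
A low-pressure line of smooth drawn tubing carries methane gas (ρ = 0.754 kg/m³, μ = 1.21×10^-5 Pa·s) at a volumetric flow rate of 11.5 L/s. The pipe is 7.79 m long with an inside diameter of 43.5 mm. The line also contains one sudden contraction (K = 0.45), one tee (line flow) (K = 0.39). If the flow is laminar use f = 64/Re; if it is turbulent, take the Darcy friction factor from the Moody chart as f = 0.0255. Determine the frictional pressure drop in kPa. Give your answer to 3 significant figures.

Q = 11.5 L/s = 11.5/1000 = 0.0115 m³/s.
Cross-sectional area A = πD²/4 = π(0.0435)²/4 = 0.001486 m²; mean velocity V = Q/A = 0.0115/0.001486 = 7.738 m/s.
Reynolds number Re = ρVD/μ = 0.754 · 7.738 · 0.0435 / 1.21e-05 = 2.098e+04.
Re > 4000 → turbulent; use the Moody-chart value f = 0.0255.
Total minor-loss coefficient ΣK = 1·0.45 + 1·0.39 = 0.84.
ΔP = [f·L/D + ΣK]·(ρV²/2) = [0.0255·7.79/0.0435 + 0.84]·(0.754·7.738²/2) = [4.567 + 0.84]·22.57 = 122 Pa.
ΔP = 122 Pa = 0.122 kPa.

ΔP ≈ 0.122 kPa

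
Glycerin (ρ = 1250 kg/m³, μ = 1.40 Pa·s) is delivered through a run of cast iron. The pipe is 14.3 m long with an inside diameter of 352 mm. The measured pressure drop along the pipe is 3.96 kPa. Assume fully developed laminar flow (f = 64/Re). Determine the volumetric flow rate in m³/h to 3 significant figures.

For laminar flow, f = 64/Re with Re = ρVD/μ, so Darcy-Weisbach reduces to ΔP = 32μLV/D². Solving for V: V = ΔP·D²/(32μL) = 3960·(0.352)²/(32·1.4·14.3) = 0.7659 m/s.
Check: Re = ρVD/μ = 1250·0.7659·0.352/1.4 = 240.7 < 2300, so the laminar assumption holds.
Q = V·A = 0.7659·(π/4·0.352²) = 0.07453 m³/s = 268 m³/h.

Q ≈ 268 m³/h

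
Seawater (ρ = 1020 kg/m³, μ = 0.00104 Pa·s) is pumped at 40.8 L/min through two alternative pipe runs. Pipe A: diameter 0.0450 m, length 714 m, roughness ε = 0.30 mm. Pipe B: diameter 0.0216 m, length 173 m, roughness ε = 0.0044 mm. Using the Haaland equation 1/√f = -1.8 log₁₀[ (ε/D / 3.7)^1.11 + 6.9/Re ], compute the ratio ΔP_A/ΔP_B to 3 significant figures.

Pipe A: V = Q/A = 0.00068/0.00159 = 0.4276 m/s; Re = 1.887e+04; ε/D = 0.00667; Haaland → f = 0.03675; ΔP_A = f(L/D)(ρV²/2) = 5.436e+04 Pa.
Pipe B: V = Q/A = 0.00068/0.0003664 = 1.856 m/s; Re = 3.931e+04; ε/D = 0.000204; Haaland → f = 0.0224; ΔP_B = f(L/D)(ρV²/2) = 3.151e+05 Pa.
ΔP_A/ΔP_B = 5.436e+04/3.151e+05 = 0.173.

ΔP_A/ΔP_B ≈ 0.173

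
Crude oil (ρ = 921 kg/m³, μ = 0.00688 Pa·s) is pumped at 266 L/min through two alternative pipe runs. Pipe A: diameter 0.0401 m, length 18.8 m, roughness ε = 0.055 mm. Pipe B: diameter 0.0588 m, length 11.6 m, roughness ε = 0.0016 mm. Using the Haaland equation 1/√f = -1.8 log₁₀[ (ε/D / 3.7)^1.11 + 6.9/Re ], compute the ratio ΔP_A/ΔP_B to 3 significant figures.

ΔP_A/ΔP_B ≈ 10.9

Pipe A: V = Q/A = 0.004433/0.001263 = 3.51 m/s; Re = 1.884e+04; ε/D = 0.00137; Haaland → f = 0.02864; ΔP_A = f(L/D)(ρV²/2) = 7.62e+04 Pa.
Pipe B: V = Q/A = 0.004433/0.002715 = 1.633 m/s; Re = 1.285e+04; ε/D = 2.72e-05; Haaland → f = 0.02889; ΔP_B = f(L/D)(ρV²/2) = 6996 Pa.
ΔP_A/ΔP_B = 7.62e+04/6996 = 10.9.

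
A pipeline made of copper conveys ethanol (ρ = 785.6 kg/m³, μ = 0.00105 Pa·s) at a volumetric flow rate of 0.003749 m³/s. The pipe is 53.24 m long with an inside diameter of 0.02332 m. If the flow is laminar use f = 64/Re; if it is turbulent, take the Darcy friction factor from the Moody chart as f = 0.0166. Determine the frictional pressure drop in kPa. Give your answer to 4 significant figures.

Cross-sectional area A = πD²/4 = π(0.02332)²/4 = 0.0004271 m²; mean velocity V = Q/A = 0.003749/0.0004271 = 8.777 m/s.
Reynolds number Re = ρVD/μ = 785.6 · 8.777 · 0.02332 / 0.00105 = 1.531e+05.
Re > 4000 → turbulent; use the Moody-chart value f = 0.0166.
Darcy-Weisbach: ΔP = f(L/D)(ρV²/2) = 0.0166·(53.24/0.02332)·(785.6·8.777²/2) = 0.0166·2283·3.026e+04 = 1.147e+06 Pa.
ΔP = 1.147e+06 Pa = 1147 kPa.

ΔP ≈ 1147 kPa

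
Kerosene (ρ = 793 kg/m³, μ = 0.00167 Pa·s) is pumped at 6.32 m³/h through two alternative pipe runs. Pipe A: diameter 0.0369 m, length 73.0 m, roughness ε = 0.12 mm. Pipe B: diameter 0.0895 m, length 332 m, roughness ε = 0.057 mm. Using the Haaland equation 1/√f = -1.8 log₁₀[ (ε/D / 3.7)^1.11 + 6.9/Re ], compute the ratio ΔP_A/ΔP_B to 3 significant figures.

Pipe A: V = Q/A = 0.001756/0.001069 = 1.642 m/s; Re = 2.876e+04; ε/D = 0.00325; Haaland → f = 0.03032; ΔP_A = f(L/D)(ρV²/2) = 6.41e+04 Pa.
Pipe B: V = Q/A = 0.001756/0.006291 = 0.279 m/s; Re = 1.186e+04; ε/D = 0.000637; Haaland → f = 0.03036; ΔP_B = f(L/D)(ρV²/2) = 3477 Pa.
ΔP_A/ΔP_B = 6.41e+04/3477 = 18.4.

ΔP_A/ΔP_B ≈ 18.4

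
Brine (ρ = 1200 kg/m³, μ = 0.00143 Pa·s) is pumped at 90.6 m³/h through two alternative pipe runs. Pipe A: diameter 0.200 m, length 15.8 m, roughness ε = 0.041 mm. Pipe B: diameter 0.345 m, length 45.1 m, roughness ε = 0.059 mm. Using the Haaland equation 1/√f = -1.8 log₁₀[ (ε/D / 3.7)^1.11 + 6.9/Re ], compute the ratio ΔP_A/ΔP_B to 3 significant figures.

Pipe A: V = Q/A = 0.02517/0.03142 = 0.8011 m/s; Re = 1.344e+05; ε/D = 0.000205; Haaland → f = 0.01789; ΔP_A = f(L/D)(ρV²/2) = 544.1 Pa.
Pipe B: V = Q/A = 0.02517/0.09348 = 0.2692 m/s; Re = 7.794e+04; ε/D = 0.000171; Haaland → f = 0.01945; ΔP_B = f(L/D)(ρV²/2) = 110.6 Pa.
ΔP_A/ΔP_B = 544.1/110.6 = 4.92.

ΔP_A/ΔP_B ≈ 4.92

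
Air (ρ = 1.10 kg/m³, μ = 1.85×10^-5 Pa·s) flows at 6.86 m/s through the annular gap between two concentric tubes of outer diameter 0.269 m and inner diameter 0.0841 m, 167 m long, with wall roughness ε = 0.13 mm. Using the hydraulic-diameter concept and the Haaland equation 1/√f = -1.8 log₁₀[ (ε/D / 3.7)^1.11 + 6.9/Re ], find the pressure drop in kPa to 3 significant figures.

Hydraulic diameter D_h = 4A/P = D_o - D_i = 0.269 - 0.0841 = 0.1849 m.
Re = ρVD_h/μ = 1.1·6.86·0.1849/1.85e-05 = 7.542e+04.
ε/D_h = 0.00013/0.1849 = 0.000703; Haaland gives 1/√f = -1.8 log₁₀[7.4e-05+9.15e-05] = 6.806, so f = 0.02159.
ΔP = f(L/D_h)(ρV²/2) = 0.02159·167/0.1849·25.88 = 504.7 Pa.
ΔP = 0.505 kPa.

ΔP ≈ 0.505 kPa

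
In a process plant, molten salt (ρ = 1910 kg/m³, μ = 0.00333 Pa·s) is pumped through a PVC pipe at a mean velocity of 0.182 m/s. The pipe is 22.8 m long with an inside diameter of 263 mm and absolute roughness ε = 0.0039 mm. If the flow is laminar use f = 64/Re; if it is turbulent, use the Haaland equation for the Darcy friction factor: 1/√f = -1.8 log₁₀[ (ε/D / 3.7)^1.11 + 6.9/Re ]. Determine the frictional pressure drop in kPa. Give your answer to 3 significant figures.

ΔP ≈ 0.0654 kPa

Reynolds number Re = ρVD/μ = 1910 · 0.182 · 0.263 / 0.00333 = 2.745e+04.
Re > 4000 → turbulent. Relative roughness ε/D = 3.9e-06/0.263 = 1.48e-05. Haaland: 1/√f = -1.8 log₁₀[(1.48e-05/3.7)^1.11 + 6.9/2.745e+04] = -1.8 log₁₀[1.02e-06 + 0.000251] = 6.476, so f = 0.02384.
Darcy-Weisbach: ΔP = f(L/D)(ρV²/2) = 0.02384·(22.8/0.263)·(1910·0.182²/2) = 0.02384·86.69·31.63 = 65.38 Pa.
ΔP = 65.38 Pa = 0.0654 kPa.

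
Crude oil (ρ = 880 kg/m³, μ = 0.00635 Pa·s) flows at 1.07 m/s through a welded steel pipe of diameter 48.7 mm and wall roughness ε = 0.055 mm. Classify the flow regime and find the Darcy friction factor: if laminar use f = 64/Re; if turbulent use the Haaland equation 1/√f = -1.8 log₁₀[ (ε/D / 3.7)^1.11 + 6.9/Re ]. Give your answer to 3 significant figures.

Re = ρVD/μ = 880·1.07·0.0487/0.00635 = 7221.
Re > 4000 → turbulent. ε/D = 5.5e-05/0.0487 = 0.00113; Haaland: 1/√f = -1.8 log₁₀[0.000125 + 0.000955] = 5.339, so f = 0.03508.

f ≈ 0.0351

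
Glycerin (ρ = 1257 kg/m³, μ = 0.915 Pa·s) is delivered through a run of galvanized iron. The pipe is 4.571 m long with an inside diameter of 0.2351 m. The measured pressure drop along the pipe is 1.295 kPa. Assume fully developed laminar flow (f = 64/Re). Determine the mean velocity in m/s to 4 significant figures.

V ≈ 0.5348 m/s

For laminar flow, f = 64/Re with Re = ρVD/μ, so Darcy-Weisbach reduces to ΔP = 32μLV/D². Solving for V: V = ΔP·D²/(32μL) = 1295·(0.2351)²/(32·0.915·4.571) = 0.5348 m/s.
Check: Re = ρVD/μ = 1257·0.5348·0.2351/0.915 = 172.7 < 2300, so the laminar assumption holds.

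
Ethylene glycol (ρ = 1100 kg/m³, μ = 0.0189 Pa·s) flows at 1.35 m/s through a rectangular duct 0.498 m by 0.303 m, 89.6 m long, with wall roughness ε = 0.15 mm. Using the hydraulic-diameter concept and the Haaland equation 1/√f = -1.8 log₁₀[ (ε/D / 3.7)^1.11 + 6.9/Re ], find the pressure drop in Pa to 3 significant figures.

ΔP ≈ 5790 Pa

Hydraulic diameter D_h = 4A/P = 4·(0.498·0.303)/(2·(0.498+0.303)) = 0.6036/1.602 = 0.3768 m.
Re = ρVD_h/μ = 1100·1.35·0.3768/0.0189 = 2.96e+04.
ε/D_h = 0.00015/0.3768 = 0.000398; Haaland gives 1/√f = -1.8 log₁₀[3.94e-05+0.000233] = 6.416, so f = 0.02429.
ΔP = f(L/D_h)(ρV²/2) = 0.02429·89.6/0.3768·1002 = 5790 Pa.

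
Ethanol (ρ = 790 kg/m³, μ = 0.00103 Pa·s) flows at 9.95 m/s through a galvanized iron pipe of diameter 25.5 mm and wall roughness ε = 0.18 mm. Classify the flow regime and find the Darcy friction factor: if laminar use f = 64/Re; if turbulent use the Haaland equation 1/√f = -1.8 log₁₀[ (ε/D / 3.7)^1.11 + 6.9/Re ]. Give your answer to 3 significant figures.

Re = ρVD/μ = 790·9.95·0.0255/0.00103 = 1.946e+05.
Re > 4000 → turbulent. ε/D = 0.00018/0.0255 = 0.00706; Haaland: 1/√f = -1.8 log₁₀[0.000958 + 3.55e-05] = 5.405, so f = 0.03423.

f ≈ 0.0342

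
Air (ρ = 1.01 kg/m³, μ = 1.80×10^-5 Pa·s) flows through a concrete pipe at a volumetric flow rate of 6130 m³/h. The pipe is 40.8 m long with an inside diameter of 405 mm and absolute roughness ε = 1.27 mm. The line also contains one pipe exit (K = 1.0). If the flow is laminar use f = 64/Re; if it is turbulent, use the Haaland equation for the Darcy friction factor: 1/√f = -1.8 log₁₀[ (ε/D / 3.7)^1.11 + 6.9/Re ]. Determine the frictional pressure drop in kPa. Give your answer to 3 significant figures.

ΔP ≈ 0.328 kPa

Q = 6130 m³/h = 6130/3600 = 1.703 m³/s.
Cross-sectional area A = πD²/4 = π(0.405)²/4 = 0.1288 m²; mean velocity V = Q/A = 1.703/0.1288 = 13.22 m/s.
Reynolds number Re = ρVD/μ = 1.01 · 13.22 · 0.405 / 1.8e-05 = 3.004e+05.
Re > 4000 → turbulent. Relative roughness ε/D = 0.00127/0.405 = 0.00314. Haaland: 1/√f = -1.8 log₁₀[(0.00314/3.7)^1.11 + 6.9/3.004e+05] = -1.8 log₁₀[0.000389 + 2.3e-05] = 6.093, so f = 0.02694.
Total minor-loss coefficient ΣK = 1·1 = 1.
ΔP = [f·L/D + ΣK]·(ρV²/2) = [0.02694·40.8/0.405 + 1]·(1.01·13.22²/2) = [2.714 + 1]·88.23 = 327.7 Pa.
ΔP = 327.7 Pa = 0.328 kPa.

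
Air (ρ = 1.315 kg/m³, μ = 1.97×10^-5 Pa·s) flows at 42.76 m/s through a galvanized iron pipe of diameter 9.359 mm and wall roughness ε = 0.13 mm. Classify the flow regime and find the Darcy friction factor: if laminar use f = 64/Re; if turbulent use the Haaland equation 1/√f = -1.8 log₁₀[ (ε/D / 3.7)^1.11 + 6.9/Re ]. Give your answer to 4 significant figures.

Re = ρVD/μ = 1.315·42.76·0.009359/1.97e-05 = 2.671e+04.
Re > 4000 → turbulent. ε/D = 0.00013/0.009359 = 0.0139; Haaland: 1/√f = -1.8 log₁₀[0.00203 + 0.000258] = 4.753, so f = 0.04427.

f ≈ 0.04427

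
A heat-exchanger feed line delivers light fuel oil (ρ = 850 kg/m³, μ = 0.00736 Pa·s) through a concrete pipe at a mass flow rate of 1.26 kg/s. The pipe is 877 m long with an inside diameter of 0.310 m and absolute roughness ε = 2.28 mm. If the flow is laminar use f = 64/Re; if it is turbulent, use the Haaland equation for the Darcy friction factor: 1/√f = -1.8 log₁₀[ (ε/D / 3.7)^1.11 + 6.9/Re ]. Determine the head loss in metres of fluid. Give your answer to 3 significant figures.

h_f ≈ 0.00506 m

A = πD²/4 = π(0.31)²/4 = 0.07548 m²; mean velocity V = ṁ/(ρA) = 1.26/(850 · 0.07548) = 0.01964 m/s.
Reynolds number Re = ρVD/μ = 850 · 0.01964 · 0.31 / 0.00736 = 703.1.
Re < 2300 → laminar flow, so f = 64/Re = 64/703.1 = 0.09102 (the turbulent correlation is not needed).
Darcy-Weisbach: ΔP = f(L/D)(ρV²/2) = 0.09102·(877/0.31)·(850·0.01964²/2) = 0.09102·2829·0.1639 = 42.21 Pa.
Head loss h_f = ΔP/(ρg) = 42.21/(850·9.81) = 0.00506 m.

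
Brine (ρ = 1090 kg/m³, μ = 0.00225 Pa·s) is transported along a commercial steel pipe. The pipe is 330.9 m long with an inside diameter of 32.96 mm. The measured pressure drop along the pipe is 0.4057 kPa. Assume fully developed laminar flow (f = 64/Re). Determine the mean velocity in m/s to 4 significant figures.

For laminar flow, f = 64/Re with Re = ρVD/μ, so Darcy-Weisbach reduces to ΔP = 32μLV/D². Solving for V: V = ΔP·D²/(32μL) = 405.7·(0.03296)²/(32·0.00225·330.9) = 0.0185 m/s.
Check: Re = ρVD/μ = 1090·0.0185·0.03296/0.00225 = 295.4 < 2300, so the laminar assumption holds.

V ≈ 0.01850 m/s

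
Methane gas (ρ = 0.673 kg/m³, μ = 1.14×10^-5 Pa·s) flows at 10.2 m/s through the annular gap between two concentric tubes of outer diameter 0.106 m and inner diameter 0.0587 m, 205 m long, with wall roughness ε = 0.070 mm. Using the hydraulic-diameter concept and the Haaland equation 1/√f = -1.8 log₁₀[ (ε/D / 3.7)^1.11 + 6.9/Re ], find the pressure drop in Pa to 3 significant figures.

Hydraulic diameter D_h = 4A/P = D_o - D_i = 0.106 - 0.0587 = 0.0473 m.
Re = ρVD_h/μ = 0.673·10.2·0.0473/1.14e-05 = 2.848e+04.
ε/D_h = 7e-05/0.0473 = 0.00148; Haaland gives 1/√f = -1.8 log₁₀[0.000169+0.000242] = 6.094, so f = 0.02692.
ΔP = f(L/D_h)(ρV²/2) = 0.02692·205/0.0473·35.01 = 4085 Pa.

ΔP ≈ 4090 Pa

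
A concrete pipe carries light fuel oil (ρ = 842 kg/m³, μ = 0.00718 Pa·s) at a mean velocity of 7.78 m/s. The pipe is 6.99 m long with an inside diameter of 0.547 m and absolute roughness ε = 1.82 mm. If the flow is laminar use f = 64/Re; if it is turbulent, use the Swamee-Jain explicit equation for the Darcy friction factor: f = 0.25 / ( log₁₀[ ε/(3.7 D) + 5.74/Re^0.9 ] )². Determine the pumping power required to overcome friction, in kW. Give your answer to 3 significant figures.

P ≈ 16.3 kW

Reynolds number Re = ρVD/μ = 842 · 7.78 · 0.547 / 0.00718 = 4.991e+05.
Re > 4000 → turbulent. Relative roughness ε/D = 0.00182/0.547 = 0.00333. Swamee-Jain: f = 0.25/(log₁₀[0.00333/3.7 + 5.74/4.991e+05^0.9])² = 0.25/(log₁₀[0.000899 + 4.27e-05])² = 0.25/(-3.026)² = 0.0273.
Darcy-Weisbach: ΔP = f(L/D)(ρV²/2) = 0.0273·(6.99/0.547)·(842·7.78²/2) = 0.0273·12.78·2.548e+04 = 8891 Pa.
Q = V·A = 7.78·0.235 = 1.828 m³/s.
Pumping power P = QΔP = 1.828·8891 = 16260 W = 16.3 kW.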